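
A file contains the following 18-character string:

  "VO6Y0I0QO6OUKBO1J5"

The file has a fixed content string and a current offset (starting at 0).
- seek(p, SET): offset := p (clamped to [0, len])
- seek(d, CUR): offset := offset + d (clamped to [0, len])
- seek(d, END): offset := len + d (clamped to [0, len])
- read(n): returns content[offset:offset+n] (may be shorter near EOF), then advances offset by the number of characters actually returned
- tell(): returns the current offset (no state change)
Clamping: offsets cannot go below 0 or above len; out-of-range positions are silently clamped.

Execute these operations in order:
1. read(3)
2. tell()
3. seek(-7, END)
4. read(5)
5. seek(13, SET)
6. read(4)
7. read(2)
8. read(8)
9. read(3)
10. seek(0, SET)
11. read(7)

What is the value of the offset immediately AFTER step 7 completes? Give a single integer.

Answer: 18

Derivation:
After 1 (read(3)): returned 'VO6', offset=3
After 2 (tell()): offset=3
After 3 (seek(-7, END)): offset=11
After 4 (read(5)): returned 'UKBO1', offset=16
After 5 (seek(13, SET)): offset=13
After 6 (read(4)): returned 'BO1J', offset=17
After 7 (read(2)): returned '5', offset=18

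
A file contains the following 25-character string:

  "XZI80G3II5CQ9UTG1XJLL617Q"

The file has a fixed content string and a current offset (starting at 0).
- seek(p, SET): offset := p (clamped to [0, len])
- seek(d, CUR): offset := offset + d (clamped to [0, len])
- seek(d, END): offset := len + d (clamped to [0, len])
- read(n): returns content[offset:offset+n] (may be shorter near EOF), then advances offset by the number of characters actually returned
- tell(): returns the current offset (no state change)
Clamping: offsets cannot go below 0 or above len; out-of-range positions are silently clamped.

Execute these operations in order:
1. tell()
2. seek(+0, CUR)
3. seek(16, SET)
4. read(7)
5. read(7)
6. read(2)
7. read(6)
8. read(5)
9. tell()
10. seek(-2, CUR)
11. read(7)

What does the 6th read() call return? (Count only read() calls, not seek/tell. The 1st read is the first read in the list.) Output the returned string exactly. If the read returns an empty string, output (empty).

Answer: 7Q

Derivation:
After 1 (tell()): offset=0
After 2 (seek(+0, CUR)): offset=0
After 3 (seek(16, SET)): offset=16
After 4 (read(7)): returned '1XJLL61', offset=23
After 5 (read(7)): returned '7Q', offset=25
After 6 (read(2)): returned '', offset=25
After 7 (read(6)): returned '', offset=25
After 8 (read(5)): returned '', offset=25
After 9 (tell()): offset=25
After 10 (seek(-2, CUR)): offset=23
After 11 (read(7)): returned '7Q', offset=25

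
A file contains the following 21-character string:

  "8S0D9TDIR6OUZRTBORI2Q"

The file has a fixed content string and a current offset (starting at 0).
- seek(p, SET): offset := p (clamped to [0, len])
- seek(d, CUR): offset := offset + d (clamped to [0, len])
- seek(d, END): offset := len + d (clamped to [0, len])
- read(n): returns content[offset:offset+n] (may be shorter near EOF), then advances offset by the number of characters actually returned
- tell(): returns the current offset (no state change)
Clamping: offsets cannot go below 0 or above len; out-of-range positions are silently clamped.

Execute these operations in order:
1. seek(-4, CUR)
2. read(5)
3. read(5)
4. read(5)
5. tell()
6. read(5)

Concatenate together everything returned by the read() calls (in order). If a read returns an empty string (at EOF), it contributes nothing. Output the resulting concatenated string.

After 1 (seek(-4, CUR)): offset=0
After 2 (read(5)): returned '8S0D9', offset=5
After 3 (read(5)): returned 'TDIR6', offset=10
After 4 (read(5)): returned 'OUZRT', offset=15
After 5 (tell()): offset=15
After 6 (read(5)): returned 'BORI2', offset=20

Answer: 8S0D9TDIR6OUZRTBORI2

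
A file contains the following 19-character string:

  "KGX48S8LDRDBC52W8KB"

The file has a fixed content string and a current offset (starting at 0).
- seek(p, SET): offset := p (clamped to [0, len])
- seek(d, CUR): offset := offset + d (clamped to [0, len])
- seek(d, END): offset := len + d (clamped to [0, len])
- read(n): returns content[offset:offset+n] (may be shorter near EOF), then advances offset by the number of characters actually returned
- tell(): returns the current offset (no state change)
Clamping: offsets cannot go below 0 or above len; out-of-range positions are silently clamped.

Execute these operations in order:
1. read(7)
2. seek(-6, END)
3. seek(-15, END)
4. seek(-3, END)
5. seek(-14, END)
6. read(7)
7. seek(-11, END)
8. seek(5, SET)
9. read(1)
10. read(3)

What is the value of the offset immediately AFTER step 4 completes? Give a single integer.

Answer: 16

Derivation:
After 1 (read(7)): returned 'KGX48S8', offset=7
After 2 (seek(-6, END)): offset=13
After 3 (seek(-15, END)): offset=4
After 4 (seek(-3, END)): offset=16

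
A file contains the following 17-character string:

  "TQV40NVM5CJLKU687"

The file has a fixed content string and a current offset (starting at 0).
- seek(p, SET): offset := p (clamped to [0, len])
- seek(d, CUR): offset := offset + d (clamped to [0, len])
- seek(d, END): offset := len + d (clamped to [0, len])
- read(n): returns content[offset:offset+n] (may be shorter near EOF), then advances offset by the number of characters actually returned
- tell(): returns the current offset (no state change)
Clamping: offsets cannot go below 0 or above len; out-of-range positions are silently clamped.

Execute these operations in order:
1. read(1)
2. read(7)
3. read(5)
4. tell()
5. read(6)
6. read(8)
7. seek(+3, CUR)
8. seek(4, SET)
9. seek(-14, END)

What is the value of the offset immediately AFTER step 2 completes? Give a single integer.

Answer: 8

Derivation:
After 1 (read(1)): returned 'T', offset=1
After 2 (read(7)): returned 'QV40NVM', offset=8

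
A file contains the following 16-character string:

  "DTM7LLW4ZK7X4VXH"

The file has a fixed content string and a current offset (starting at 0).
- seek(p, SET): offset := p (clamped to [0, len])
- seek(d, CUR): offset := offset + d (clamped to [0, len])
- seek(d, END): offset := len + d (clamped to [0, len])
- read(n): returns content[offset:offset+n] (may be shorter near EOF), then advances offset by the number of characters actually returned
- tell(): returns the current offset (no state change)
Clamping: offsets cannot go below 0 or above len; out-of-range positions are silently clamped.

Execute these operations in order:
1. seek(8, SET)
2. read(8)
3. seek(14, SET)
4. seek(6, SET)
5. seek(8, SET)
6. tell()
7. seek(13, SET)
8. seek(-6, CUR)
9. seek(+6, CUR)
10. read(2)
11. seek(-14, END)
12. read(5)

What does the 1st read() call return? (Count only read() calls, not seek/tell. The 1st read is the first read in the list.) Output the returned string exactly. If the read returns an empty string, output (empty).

Answer: ZK7X4VXH

Derivation:
After 1 (seek(8, SET)): offset=8
After 2 (read(8)): returned 'ZK7X4VXH', offset=16
After 3 (seek(14, SET)): offset=14
After 4 (seek(6, SET)): offset=6
After 5 (seek(8, SET)): offset=8
After 6 (tell()): offset=8
After 7 (seek(13, SET)): offset=13
After 8 (seek(-6, CUR)): offset=7
After 9 (seek(+6, CUR)): offset=13
After 10 (read(2)): returned 'VX', offset=15
After 11 (seek(-14, END)): offset=2
After 12 (read(5)): returned 'M7LLW', offset=7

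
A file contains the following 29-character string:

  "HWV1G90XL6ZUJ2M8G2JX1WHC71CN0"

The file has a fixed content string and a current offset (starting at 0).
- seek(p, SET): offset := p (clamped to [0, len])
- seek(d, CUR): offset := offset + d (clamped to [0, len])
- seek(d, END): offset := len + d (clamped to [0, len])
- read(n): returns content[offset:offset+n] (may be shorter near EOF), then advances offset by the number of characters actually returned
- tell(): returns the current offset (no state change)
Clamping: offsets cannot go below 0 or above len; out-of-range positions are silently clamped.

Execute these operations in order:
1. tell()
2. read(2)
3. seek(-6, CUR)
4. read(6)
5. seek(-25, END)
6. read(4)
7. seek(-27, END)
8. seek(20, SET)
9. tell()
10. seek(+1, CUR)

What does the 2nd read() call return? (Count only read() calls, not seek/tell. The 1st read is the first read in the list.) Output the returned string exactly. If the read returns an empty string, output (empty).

After 1 (tell()): offset=0
After 2 (read(2)): returned 'HW', offset=2
After 3 (seek(-6, CUR)): offset=0
After 4 (read(6)): returned 'HWV1G9', offset=6
After 5 (seek(-25, END)): offset=4
After 6 (read(4)): returned 'G90X', offset=8
After 7 (seek(-27, END)): offset=2
After 8 (seek(20, SET)): offset=20
After 9 (tell()): offset=20
After 10 (seek(+1, CUR)): offset=21

Answer: HWV1G9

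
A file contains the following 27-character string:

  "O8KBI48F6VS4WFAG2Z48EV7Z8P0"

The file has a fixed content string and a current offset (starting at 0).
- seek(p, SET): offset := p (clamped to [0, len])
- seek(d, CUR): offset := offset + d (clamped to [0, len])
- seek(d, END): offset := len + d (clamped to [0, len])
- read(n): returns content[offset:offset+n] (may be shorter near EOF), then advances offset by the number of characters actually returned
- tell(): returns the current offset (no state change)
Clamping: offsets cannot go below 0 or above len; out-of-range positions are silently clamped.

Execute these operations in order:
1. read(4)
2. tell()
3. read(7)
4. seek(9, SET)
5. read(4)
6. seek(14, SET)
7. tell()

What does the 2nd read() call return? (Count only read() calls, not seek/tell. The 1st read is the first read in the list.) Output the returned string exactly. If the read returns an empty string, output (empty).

Answer: I48F6VS

Derivation:
After 1 (read(4)): returned 'O8KB', offset=4
After 2 (tell()): offset=4
After 3 (read(7)): returned 'I48F6VS', offset=11
After 4 (seek(9, SET)): offset=9
After 5 (read(4)): returned 'VS4W', offset=13
After 6 (seek(14, SET)): offset=14
After 7 (tell()): offset=14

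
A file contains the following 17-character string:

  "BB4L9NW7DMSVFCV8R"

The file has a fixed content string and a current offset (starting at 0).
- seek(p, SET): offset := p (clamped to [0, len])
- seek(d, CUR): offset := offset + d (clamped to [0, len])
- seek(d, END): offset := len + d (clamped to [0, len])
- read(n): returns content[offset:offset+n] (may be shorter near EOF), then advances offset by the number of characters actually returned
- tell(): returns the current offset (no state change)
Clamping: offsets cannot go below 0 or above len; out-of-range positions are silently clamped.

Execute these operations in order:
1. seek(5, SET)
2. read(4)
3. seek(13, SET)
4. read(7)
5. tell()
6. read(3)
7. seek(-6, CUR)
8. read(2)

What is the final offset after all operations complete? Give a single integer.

After 1 (seek(5, SET)): offset=5
After 2 (read(4)): returned 'NW7D', offset=9
After 3 (seek(13, SET)): offset=13
After 4 (read(7)): returned 'CV8R', offset=17
After 5 (tell()): offset=17
After 6 (read(3)): returned '', offset=17
After 7 (seek(-6, CUR)): offset=11
After 8 (read(2)): returned 'VF', offset=13

Answer: 13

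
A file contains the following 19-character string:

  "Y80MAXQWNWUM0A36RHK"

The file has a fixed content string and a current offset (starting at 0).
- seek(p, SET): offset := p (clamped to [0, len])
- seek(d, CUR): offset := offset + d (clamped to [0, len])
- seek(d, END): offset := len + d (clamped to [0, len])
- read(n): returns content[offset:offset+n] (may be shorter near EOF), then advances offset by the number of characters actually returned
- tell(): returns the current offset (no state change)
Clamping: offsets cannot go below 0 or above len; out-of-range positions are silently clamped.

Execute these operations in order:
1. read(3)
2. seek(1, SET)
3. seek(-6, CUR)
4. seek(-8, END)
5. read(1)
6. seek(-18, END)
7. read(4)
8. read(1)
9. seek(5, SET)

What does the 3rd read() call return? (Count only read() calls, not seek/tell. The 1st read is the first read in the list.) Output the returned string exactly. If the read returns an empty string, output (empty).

Answer: 80MA

Derivation:
After 1 (read(3)): returned 'Y80', offset=3
After 2 (seek(1, SET)): offset=1
After 3 (seek(-6, CUR)): offset=0
After 4 (seek(-8, END)): offset=11
After 5 (read(1)): returned 'M', offset=12
After 6 (seek(-18, END)): offset=1
After 7 (read(4)): returned '80MA', offset=5
After 8 (read(1)): returned 'X', offset=6
After 9 (seek(5, SET)): offset=5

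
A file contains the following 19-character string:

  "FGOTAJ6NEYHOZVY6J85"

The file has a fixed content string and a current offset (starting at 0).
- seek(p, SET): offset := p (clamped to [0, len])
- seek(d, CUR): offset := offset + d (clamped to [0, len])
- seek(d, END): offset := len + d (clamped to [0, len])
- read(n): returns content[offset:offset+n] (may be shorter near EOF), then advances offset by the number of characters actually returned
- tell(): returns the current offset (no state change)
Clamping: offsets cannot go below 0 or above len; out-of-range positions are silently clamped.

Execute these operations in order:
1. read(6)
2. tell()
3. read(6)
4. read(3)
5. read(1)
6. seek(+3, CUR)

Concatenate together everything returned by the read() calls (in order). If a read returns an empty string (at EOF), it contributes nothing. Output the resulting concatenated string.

Answer: FGOTAJ6NEYHOZVY6

Derivation:
After 1 (read(6)): returned 'FGOTAJ', offset=6
After 2 (tell()): offset=6
After 3 (read(6)): returned '6NEYHO', offset=12
After 4 (read(3)): returned 'ZVY', offset=15
After 5 (read(1)): returned '6', offset=16
After 6 (seek(+3, CUR)): offset=19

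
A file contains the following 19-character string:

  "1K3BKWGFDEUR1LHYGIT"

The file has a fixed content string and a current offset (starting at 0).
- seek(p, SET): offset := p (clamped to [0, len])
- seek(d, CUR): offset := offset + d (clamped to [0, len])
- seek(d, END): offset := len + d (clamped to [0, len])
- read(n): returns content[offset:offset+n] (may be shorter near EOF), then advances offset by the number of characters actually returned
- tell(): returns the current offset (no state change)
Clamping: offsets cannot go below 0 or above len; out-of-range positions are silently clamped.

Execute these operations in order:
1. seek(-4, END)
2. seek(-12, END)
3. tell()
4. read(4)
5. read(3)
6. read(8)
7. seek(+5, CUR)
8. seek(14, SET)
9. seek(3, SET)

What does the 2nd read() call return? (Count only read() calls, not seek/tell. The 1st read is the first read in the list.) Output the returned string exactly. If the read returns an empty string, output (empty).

After 1 (seek(-4, END)): offset=15
After 2 (seek(-12, END)): offset=7
After 3 (tell()): offset=7
After 4 (read(4)): returned 'FDEU', offset=11
After 5 (read(3)): returned 'R1L', offset=14
After 6 (read(8)): returned 'HYGIT', offset=19
After 7 (seek(+5, CUR)): offset=19
After 8 (seek(14, SET)): offset=14
After 9 (seek(3, SET)): offset=3

Answer: R1L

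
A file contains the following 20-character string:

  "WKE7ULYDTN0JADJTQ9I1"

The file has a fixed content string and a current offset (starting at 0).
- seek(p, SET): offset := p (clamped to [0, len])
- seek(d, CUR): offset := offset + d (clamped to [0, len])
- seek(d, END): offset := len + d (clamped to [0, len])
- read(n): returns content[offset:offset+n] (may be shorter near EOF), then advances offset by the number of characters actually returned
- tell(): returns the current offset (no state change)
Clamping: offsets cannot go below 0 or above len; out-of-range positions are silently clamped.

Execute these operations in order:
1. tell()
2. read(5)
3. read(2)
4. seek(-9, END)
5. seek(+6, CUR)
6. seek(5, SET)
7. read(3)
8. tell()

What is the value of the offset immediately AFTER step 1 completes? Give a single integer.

After 1 (tell()): offset=0

Answer: 0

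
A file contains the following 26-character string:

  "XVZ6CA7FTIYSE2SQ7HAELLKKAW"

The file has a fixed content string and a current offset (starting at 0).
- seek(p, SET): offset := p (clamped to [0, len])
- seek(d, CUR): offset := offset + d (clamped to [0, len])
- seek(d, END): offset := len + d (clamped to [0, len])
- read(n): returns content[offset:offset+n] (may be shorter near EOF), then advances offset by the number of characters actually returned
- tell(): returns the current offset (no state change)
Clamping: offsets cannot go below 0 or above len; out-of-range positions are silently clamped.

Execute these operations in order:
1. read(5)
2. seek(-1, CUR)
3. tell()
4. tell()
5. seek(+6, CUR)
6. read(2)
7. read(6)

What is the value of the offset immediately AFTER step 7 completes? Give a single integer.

Answer: 18

Derivation:
After 1 (read(5)): returned 'XVZ6C', offset=5
After 2 (seek(-1, CUR)): offset=4
After 3 (tell()): offset=4
After 4 (tell()): offset=4
After 5 (seek(+6, CUR)): offset=10
After 6 (read(2)): returned 'YS', offset=12
After 7 (read(6)): returned 'E2SQ7H', offset=18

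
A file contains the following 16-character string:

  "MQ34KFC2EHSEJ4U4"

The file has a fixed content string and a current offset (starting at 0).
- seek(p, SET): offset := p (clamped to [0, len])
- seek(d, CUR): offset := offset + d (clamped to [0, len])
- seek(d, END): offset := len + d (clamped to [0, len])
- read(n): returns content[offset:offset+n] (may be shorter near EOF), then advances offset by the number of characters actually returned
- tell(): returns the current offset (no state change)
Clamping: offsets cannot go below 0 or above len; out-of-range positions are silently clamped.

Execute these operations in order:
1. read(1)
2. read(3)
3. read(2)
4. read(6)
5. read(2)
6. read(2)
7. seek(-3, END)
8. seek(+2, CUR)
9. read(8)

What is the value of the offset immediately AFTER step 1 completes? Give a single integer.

After 1 (read(1)): returned 'M', offset=1

Answer: 1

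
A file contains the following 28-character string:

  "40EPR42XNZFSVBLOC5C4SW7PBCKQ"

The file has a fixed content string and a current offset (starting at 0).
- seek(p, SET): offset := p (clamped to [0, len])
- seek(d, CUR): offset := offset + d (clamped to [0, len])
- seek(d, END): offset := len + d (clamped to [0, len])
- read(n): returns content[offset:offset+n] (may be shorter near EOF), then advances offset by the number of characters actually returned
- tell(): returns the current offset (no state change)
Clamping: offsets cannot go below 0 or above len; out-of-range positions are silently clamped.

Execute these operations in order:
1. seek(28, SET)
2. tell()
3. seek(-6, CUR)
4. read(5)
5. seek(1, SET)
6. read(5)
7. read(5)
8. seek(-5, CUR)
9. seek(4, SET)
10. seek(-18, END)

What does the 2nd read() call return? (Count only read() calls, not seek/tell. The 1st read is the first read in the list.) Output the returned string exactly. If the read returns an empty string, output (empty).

After 1 (seek(28, SET)): offset=28
After 2 (tell()): offset=28
After 3 (seek(-6, CUR)): offset=22
After 4 (read(5)): returned '7PBCK', offset=27
After 5 (seek(1, SET)): offset=1
After 6 (read(5)): returned '0EPR4', offset=6
After 7 (read(5)): returned '2XNZF', offset=11
After 8 (seek(-5, CUR)): offset=6
After 9 (seek(4, SET)): offset=4
After 10 (seek(-18, END)): offset=10

Answer: 0EPR4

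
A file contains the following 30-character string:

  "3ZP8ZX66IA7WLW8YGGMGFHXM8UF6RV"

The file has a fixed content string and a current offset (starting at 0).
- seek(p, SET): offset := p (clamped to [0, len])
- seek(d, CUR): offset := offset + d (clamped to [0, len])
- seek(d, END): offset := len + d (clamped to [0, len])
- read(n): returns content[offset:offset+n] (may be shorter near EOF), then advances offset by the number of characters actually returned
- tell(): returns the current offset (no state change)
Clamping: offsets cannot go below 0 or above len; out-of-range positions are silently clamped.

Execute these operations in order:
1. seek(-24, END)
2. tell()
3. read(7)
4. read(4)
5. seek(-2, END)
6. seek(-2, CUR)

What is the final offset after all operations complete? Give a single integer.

Answer: 26

Derivation:
After 1 (seek(-24, END)): offset=6
After 2 (tell()): offset=6
After 3 (read(7)): returned '66IA7WL', offset=13
After 4 (read(4)): returned 'W8YG', offset=17
After 5 (seek(-2, END)): offset=28
After 6 (seek(-2, CUR)): offset=26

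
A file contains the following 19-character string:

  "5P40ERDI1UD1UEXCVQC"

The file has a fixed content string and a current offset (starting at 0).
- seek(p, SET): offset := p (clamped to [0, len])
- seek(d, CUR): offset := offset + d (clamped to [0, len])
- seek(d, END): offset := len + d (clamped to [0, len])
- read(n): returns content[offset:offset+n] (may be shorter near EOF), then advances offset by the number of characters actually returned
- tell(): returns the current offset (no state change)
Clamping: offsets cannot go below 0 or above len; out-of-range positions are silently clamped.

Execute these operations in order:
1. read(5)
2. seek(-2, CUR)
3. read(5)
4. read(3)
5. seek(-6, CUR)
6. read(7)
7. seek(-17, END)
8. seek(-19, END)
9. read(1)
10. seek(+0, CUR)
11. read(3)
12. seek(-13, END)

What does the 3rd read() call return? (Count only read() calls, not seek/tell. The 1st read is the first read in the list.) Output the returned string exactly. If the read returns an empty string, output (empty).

After 1 (read(5)): returned '5P40E', offset=5
After 2 (seek(-2, CUR)): offset=3
After 3 (read(5)): returned '0ERDI', offset=8
After 4 (read(3)): returned '1UD', offset=11
After 5 (seek(-6, CUR)): offset=5
After 6 (read(7)): returned 'RDI1UD1', offset=12
After 7 (seek(-17, END)): offset=2
After 8 (seek(-19, END)): offset=0
After 9 (read(1)): returned '5', offset=1
After 10 (seek(+0, CUR)): offset=1
After 11 (read(3)): returned 'P40', offset=4
After 12 (seek(-13, END)): offset=6

Answer: 1UD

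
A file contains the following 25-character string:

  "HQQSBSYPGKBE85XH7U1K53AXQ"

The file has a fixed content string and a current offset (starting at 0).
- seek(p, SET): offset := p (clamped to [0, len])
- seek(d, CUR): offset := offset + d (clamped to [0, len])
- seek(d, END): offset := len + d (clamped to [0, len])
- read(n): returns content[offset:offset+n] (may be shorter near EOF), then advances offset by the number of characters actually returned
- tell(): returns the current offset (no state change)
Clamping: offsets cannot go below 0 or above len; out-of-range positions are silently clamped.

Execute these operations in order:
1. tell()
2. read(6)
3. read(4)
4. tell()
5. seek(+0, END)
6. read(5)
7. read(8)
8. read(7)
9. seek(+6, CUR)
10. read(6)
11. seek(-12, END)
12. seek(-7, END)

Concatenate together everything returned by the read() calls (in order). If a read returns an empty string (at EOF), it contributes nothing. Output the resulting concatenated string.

After 1 (tell()): offset=0
After 2 (read(6)): returned 'HQQSBS', offset=6
After 3 (read(4)): returned 'YPGK', offset=10
After 4 (tell()): offset=10
After 5 (seek(+0, END)): offset=25
After 6 (read(5)): returned '', offset=25
After 7 (read(8)): returned '', offset=25
After 8 (read(7)): returned '', offset=25
After 9 (seek(+6, CUR)): offset=25
After 10 (read(6)): returned '', offset=25
After 11 (seek(-12, END)): offset=13
After 12 (seek(-7, END)): offset=18

Answer: HQQSBSYPGK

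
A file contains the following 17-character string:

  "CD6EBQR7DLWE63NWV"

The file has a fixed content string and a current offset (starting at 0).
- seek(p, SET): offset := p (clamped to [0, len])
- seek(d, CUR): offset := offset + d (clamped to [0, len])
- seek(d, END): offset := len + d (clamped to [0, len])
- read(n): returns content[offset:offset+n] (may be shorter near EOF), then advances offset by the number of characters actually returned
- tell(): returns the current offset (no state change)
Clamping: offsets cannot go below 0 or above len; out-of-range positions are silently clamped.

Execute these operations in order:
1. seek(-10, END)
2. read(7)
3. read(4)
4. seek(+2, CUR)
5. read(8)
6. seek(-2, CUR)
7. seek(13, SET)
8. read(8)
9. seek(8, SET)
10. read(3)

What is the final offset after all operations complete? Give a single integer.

After 1 (seek(-10, END)): offset=7
After 2 (read(7)): returned '7DLWE63', offset=14
After 3 (read(4)): returned 'NWV', offset=17
After 4 (seek(+2, CUR)): offset=17
After 5 (read(8)): returned '', offset=17
After 6 (seek(-2, CUR)): offset=15
After 7 (seek(13, SET)): offset=13
After 8 (read(8)): returned '3NWV', offset=17
After 9 (seek(8, SET)): offset=8
After 10 (read(3)): returned 'DLW', offset=11

Answer: 11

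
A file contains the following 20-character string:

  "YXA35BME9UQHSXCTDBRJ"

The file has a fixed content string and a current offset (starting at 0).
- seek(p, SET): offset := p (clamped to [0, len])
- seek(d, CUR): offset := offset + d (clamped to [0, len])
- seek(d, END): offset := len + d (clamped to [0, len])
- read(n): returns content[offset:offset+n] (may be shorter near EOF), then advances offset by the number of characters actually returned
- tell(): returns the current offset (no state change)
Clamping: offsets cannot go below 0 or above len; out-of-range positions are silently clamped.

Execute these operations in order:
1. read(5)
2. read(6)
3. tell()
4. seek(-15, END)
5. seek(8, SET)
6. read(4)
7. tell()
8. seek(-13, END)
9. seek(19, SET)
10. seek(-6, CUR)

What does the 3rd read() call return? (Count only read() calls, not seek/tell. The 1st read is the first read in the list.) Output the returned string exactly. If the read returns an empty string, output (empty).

After 1 (read(5)): returned 'YXA35', offset=5
After 2 (read(6)): returned 'BME9UQ', offset=11
After 3 (tell()): offset=11
After 4 (seek(-15, END)): offset=5
After 5 (seek(8, SET)): offset=8
After 6 (read(4)): returned '9UQH', offset=12
After 7 (tell()): offset=12
After 8 (seek(-13, END)): offset=7
After 9 (seek(19, SET)): offset=19
After 10 (seek(-6, CUR)): offset=13

Answer: 9UQH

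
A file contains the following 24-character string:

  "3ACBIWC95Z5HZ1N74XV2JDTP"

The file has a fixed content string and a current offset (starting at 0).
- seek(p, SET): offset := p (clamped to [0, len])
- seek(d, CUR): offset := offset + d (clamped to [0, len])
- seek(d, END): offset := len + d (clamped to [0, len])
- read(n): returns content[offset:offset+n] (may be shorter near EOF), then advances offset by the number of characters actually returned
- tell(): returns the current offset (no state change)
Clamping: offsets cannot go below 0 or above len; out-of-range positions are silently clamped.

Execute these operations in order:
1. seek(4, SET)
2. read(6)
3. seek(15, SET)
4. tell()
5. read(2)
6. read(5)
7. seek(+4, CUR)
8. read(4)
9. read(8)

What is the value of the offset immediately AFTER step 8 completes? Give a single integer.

After 1 (seek(4, SET)): offset=4
After 2 (read(6)): returned 'IWC95Z', offset=10
After 3 (seek(15, SET)): offset=15
After 4 (tell()): offset=15
After 5 (read(2)): returned '74', offset=17
After 6 (read(5)): returned 'XV2JD', offset=22
After 7 (seek(+4, CUR)): offset=24
After 8 (read(4)): returned '', offset=24

Answer: 24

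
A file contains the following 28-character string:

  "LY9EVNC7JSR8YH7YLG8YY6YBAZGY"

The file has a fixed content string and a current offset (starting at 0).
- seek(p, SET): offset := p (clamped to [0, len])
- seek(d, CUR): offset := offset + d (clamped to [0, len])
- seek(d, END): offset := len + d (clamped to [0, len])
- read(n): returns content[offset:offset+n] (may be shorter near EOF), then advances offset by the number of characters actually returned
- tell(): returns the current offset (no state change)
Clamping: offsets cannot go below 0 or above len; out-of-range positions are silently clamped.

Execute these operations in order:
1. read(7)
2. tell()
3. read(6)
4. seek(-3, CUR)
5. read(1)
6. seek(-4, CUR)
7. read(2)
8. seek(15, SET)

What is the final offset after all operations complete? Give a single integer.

Answer: 15

Derivation:
After 1 (read(7)): returned 'LY9EVNC', offset=7
After 2 (tell()): offset=7
After 3 (read(6)): returned '7JSR8Y', offset=13
After 4 (seek(-3, CUR)): offset=10
After 5 (read(1)): returned 'R', offset=11
After 6 (seek(-4, CUR)): offset=7
After 7 (read(2)): returned '7J', offset=9
After 8 (seek(15, SET)): offset=15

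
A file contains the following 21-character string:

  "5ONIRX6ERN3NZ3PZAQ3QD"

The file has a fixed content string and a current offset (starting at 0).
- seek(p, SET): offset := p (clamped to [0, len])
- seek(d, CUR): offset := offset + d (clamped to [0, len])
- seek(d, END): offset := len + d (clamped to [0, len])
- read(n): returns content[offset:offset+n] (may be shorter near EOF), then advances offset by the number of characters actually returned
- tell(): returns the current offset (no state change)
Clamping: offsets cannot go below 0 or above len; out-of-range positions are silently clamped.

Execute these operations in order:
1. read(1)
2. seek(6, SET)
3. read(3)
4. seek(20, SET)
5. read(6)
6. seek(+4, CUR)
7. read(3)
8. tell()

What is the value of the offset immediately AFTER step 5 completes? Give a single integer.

After 1 (read(1)): returned '5', offset=1
After 2 (seek(6, SET)): offset=6
After 3 (read(3)): returned '6ER', offset=9
After 4 (seek(20, SET)): offset=20
After 5 (read(6)): returned 'D', offset=21

Answer: 21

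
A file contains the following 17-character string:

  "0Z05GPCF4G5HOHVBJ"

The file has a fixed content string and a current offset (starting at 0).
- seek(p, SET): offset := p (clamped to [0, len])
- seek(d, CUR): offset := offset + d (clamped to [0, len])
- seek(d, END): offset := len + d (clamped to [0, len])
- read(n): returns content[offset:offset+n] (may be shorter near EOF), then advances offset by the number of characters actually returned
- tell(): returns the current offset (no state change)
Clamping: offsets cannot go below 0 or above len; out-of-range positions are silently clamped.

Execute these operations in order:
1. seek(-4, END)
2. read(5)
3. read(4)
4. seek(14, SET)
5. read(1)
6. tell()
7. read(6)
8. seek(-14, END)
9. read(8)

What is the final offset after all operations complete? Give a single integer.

Answer: 11

Derivation:
After 1 (seek(-4, END)): offset=13
After 2 (read(5)): returned 'HVBJ', offset=17
After 3 (read(4)): returned '', offset=17
After 4 (seek(14, SET)): offset=14
After 5 (read(1)): returned 'V', offset=15
After 6 (tell()): offset=15
After 7 (read(6)): returned 'BJ', offset=17
After 8 (seek(-14, END)): offset=3
After 9 (read(8)): returned '5GPCF4G5', offset=11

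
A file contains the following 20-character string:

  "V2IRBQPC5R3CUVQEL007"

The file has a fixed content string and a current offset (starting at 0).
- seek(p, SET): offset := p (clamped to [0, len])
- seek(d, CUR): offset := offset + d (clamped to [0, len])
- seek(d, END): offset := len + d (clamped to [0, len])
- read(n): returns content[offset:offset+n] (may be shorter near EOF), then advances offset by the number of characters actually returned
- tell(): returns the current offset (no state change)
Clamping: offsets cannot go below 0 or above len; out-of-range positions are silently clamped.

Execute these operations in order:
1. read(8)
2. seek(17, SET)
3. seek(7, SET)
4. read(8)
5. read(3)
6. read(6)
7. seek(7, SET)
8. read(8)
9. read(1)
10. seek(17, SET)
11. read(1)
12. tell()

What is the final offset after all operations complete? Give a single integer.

Answer: 18

Derivation:
After 1 (read(8)): returned 'V2IRBQPC', offset=8
After 2 (seek(17, SET)): offset=17
After 3 (seek(7, SET)): offset=7
After 4 (read(8)): returned 'C5R3CUVQ', offset=15
After 5 (read(3)): returned 'EL0', offset=18
After 6 (read(6)): returned '07', offset=20
After 7 (seek(7, SET)): offset=7
After 8 (read(8)): returned 'C5R3CUVQ', offset=15
After 9 (read(1)): returned 'E', offset=16
After 10 (seek(17, SET)): offset=17
After 11 (read(1)): returned '0', offset=18
After 12 (tell()): offset=18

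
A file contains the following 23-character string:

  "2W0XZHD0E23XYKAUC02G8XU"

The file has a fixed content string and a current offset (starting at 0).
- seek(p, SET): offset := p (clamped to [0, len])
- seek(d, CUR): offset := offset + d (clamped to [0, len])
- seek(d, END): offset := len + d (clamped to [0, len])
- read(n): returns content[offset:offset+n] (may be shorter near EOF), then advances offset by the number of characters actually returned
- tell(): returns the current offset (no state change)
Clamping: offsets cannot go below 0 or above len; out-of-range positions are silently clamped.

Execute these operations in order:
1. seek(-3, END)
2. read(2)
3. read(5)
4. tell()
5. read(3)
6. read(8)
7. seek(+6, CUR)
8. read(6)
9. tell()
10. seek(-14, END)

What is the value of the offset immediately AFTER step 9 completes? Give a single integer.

After 1 (seek(-3, END)): offset=20
After 2 (read(2)): returned '8X', offset=22
After 3 (read(5)): returned 'U', offset=23
After 4 (tell()): offset=23
After 5 (read(3)): returned '', offset=23
After 6 (read(8)): returned '', offset=23
After 7 (seek(+6, CUR)): offset=23
After 8 (read(6)): returned '', offset=23
After 9 (tell()): offset=23

Answer: 23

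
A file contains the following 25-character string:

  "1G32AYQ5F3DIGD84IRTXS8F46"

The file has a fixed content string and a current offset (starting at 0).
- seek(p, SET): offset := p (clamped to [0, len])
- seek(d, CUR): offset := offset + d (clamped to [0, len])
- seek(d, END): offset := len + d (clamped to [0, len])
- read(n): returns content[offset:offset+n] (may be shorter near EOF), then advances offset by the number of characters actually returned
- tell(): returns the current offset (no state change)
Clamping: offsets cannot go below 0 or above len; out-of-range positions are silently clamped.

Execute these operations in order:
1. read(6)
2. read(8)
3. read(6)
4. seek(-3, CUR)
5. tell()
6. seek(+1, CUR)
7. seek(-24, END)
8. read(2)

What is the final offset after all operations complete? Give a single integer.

Answer: 3

Derivation:
After 1 (read(6)): returned '1G32AY', offset=6
After 2 (read(8)): returned 'Q5F3DIGD', offset=14
After 3 (read(6)): returned '84IRTX', offset=20
After 4 (seek(-3, CUR)): offset=17
After 5 (tell()): offset=17
After 6 (seek(+1, CUR)): offset=18
After 7 (seek(-24, END)): offset=1
After 8 (read(2)): returned 'G3', offset=3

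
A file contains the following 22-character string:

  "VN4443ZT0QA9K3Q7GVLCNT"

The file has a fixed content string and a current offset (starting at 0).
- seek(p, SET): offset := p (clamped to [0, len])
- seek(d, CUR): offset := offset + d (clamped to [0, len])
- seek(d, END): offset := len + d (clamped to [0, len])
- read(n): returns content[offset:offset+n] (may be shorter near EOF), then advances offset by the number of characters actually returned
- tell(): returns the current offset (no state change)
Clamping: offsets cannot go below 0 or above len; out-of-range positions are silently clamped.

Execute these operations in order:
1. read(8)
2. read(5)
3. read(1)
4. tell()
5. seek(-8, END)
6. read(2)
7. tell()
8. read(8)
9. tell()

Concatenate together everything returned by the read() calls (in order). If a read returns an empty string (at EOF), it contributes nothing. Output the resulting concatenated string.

Answer: VN4443ZT0QA9K3Q7GVLCNT

Derivation:
After 1 (read(8)): returned 'VN4443ZT', offset=8
After 2 (read(5)): returned '0QA9K', offset=13
After 3 (read(1)): returned '3', offset=14
After 4 (tell()): offset=14
After 5 (seek(-8, END)): offset=14
After 6 (read(2)): returned 'Q7', offset=16
After 7 (tell()): offset=16
After 8 (read(8)): returned 'GVLCNT', offset=22
After 9 (tell()): offset=22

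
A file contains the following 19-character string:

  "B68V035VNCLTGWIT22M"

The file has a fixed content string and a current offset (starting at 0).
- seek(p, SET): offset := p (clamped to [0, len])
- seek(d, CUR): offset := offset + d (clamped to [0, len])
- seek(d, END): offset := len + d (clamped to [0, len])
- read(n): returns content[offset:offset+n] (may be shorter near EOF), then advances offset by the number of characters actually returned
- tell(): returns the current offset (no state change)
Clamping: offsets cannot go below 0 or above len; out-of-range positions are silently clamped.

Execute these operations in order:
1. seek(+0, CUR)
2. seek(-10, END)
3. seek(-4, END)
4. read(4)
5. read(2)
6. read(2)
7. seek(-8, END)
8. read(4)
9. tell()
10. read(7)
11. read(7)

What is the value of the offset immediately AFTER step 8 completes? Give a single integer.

After 1 (seek(+0, CUR)): offset=0
After 2 (seek(-10, END)): offset=9
After 3 (seek(-4, END)): offset=15
After 4 (read(4)): returned 'T22M', offset=19
After 5 (read(2)): returned '', offset=19
After 6 (read(2)): returned '', offset=19
After 7 (seek(-8, END)): offset=11
After 8 (read(4)): returned 'TGWI', offset=15

Answer: 15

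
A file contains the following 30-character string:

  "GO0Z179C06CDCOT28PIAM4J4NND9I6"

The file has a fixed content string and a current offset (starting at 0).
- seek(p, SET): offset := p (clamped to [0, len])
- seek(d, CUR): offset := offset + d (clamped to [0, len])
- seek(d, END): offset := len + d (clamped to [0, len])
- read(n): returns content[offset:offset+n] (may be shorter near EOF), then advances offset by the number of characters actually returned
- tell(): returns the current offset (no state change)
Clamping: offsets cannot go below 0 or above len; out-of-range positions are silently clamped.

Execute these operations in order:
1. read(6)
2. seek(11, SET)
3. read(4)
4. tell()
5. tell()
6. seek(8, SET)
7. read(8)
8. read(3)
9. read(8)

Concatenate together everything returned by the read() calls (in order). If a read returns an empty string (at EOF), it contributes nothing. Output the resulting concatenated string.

After 1 (read(6)): returned 'GO0Z17', offset=6
After 2 (seek(11, SET)): offset=11
After 3 (read(4)): returned 'DCOT', offset=15
After 4 (tell()): offset=15
After 5 (tell()): offset=15
After 6 (seek(8, SET)): offset=8
After 7 (read(8)): returned '06CDCOT2', offset=16
After 8 (read(3)): returned '8PI', offset=19
After 9 (read(8)): returned 'AM4J4NND', offset=27

Answer: GO0Z17DCOT06CDCOT28PIAM4J4NND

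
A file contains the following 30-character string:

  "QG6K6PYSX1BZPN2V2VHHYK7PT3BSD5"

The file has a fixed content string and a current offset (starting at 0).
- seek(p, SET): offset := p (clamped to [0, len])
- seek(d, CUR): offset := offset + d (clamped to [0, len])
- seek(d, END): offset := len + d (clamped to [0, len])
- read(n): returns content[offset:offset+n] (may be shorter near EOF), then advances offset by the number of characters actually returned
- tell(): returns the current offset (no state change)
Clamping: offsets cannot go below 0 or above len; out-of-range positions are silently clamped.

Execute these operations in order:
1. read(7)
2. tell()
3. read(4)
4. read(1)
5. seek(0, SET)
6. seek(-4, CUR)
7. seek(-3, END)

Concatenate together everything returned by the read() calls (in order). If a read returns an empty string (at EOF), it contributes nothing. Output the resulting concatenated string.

Answer: QG6K6PYSX1BZ

Derivation:
After 1 (read(7)): returned 'QG6K6PY', offset=7
After 2 (tell()): offset=7
After 3 (read(4)): returned 'SX1B', offset=11
After 4 (read(1)): returned 'Z', offset=12
After 5 (seek(0, SET)): offset=0
After 6 (seek(-4, CUR)): offset=0
After 7 (seek(-3, END)): offset=27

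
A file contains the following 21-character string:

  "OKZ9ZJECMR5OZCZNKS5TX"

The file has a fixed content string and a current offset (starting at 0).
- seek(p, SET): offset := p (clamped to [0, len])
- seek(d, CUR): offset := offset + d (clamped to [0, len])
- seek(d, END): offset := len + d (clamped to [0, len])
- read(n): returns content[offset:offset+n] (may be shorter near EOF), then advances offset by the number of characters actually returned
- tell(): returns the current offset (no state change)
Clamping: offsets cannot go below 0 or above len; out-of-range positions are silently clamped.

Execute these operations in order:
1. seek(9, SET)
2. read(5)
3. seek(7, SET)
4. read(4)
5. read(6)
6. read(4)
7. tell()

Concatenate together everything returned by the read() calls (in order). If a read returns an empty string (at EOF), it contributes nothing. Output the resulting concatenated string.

After 1 (seek(9, SET)): offset=9
After 2 (read(5)): returned 'R5OZC', offset=14
After 3 (seek(7, SET)): offset=7
After 4 (read(4)): returned 'CMR5', offset=11
After 5 (read(6)): returned 'OZCZNK', offset=17
After 6 (read(4)): returned 'S5TX', offset=21
After 7 (tell()): offset=21

Answer: R5OZCCMR5OZCZNKS5TX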